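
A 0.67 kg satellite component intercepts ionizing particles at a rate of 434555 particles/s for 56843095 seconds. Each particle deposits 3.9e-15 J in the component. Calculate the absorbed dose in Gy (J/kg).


Total energy deposited = rate * time * E_per
  = 434555 * 56843095 * 3.9e-15 = 0.09633566 J
Dose = E_total / mass = 0.09633566 / 0.67
Dose = 0.1437846 Gy

0.1438 Gy


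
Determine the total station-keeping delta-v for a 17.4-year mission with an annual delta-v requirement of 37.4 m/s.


dV = rate * years = 37.4 * 17.4
dV = 650.7600 m/s

650.7600 m/s


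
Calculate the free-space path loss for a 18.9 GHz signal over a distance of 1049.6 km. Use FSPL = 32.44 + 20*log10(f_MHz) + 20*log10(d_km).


f = 18.9 GHz = 18900.0000 MHz
d = 1049.6 km
FSPL = 32.44 + 20*log10(18900.0000) + 20*log10(1049.6)
FSPL = 32.44 + 85.5292 + 60.4205
FSPL = 178.3897 dB

178.3897 dB


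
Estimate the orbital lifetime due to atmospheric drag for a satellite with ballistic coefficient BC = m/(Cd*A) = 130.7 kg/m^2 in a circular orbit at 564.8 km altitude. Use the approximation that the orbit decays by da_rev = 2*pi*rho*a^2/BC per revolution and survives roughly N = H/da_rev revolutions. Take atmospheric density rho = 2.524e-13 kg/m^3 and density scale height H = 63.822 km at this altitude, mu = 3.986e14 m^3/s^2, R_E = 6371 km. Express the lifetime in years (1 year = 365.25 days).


a = R_E + alt = 6935.8000 km = 6.9358e+06 m
da_rev = 2*pi*rho*a^2/BC = 2*pi*2.524e-13*(6.9358e+06)^2/130.7 = 0.58369605 m per revolution
N = H/da_rev = 63822.0000 m / 0.58369605 m = 109341.1546 revolutions
P = 2*pi*sqrt(a^3/mu) = 5748.5202 s
lifetime = N*P = 109341.1546 * 5748.5202 = 6.2854984e+08 s = 7274.8824 days
years = 7274.8824 / 365.25 = 19.9175 years

19.9175 years


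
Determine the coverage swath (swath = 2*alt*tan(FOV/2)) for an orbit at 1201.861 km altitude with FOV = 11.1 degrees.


FOV = 11.1 deg = 0.1937315 rad
swath = 2 * alt * tan(FOV/2) = 2 * 1201.861 * tan(0.09686577)
swath = 2 * 1201.861 * 0.09716988
swath = 233.5694 km

233.5694 km


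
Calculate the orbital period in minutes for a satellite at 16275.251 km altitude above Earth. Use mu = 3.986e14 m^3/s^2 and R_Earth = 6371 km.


r = 22646.2510 km = 2.2646251e+07 m
T = 2*pi*sqrt(r^3/mu) = 2*pi*sqrt(1.1614191e+22 / 3.986e14)
T = 33916.0835 s = 565.2681 min

565.2681 minutes


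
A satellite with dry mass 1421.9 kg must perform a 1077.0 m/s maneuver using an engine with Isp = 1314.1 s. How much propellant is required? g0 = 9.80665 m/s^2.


ve = Isp * g0 = 1314.1 * 9.80665 = 12886.918765 m/s
mass ratio = exp(dv/ve) = exp(1077.0/12886.918765) = 1.08716471
m_prop = m_dry * (mr - 1) = 1421.9 * (1.08716471 - 1)
m_prop = 123.9395 kg

123.9395 kg


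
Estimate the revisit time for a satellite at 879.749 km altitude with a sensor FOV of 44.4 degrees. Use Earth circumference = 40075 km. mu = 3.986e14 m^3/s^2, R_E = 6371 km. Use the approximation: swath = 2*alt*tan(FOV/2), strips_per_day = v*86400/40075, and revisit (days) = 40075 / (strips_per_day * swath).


swath = 2*879.749*tan(0.3874631) = 718.0378 km
v = sqrt(mu/r) = 7414.4205 m/s = 7.4144 km/s
strips/day = v*86400/40075 = 7.4144*86400/40075 = 15.9852
coverage/day = strips * swath = 15.9852 * 718.0378 = 11477.9612 km
revisit = 40075 / 11477.9612 = 3.4915 days

3.4915 days


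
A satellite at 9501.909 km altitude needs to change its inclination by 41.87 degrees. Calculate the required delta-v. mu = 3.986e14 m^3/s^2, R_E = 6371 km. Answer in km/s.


r = 15872.9090 km = 1.5872909e+07 m
V = sqrt(mu/r) = 5011.1844 m/s
di = 41.87 deg = 0.7307694 rad
dV = 2*V*sin(di/2) = 2*5011.1844*sin(0.3653847)
dV = 3581.0786 m/s = 3.5811 km/s

3.5811 km/s


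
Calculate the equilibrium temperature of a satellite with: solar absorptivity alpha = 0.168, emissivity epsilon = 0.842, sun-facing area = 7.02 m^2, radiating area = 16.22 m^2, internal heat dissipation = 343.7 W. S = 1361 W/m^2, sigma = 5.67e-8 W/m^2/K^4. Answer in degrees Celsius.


Numerator = alpha*S*A_sun + Q_int = 0.168*1361*7.02 + 343.7 = 1948.8090 W
Denominator = eps*sigma*A_rad = 0.842*5.67e-8*16.22 = 7.7436551e-07 W/K^4
T^4 = 2.5166526e+09 K^4
T = 223.9782 K = -49.1718 C

-49.1718 degrees Celsius


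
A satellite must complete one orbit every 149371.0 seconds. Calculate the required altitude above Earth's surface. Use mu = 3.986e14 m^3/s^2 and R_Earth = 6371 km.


T = 149371.0 s
r = (mu*T^2/(4*pi^2))^(1/3) = (3.986e14 * 149371.0^2 / (4*pi^2))^(1/3)
r = 6.0846655e+07 m = 60846.6555 km
alt = r - R_E = 60846.6555 - 6371 = 54475.6555 km

54475.6555 km


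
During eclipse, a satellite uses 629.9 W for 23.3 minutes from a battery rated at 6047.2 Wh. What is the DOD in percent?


E_used = P * t / 60 = 629.9 * 23.3 / 60 = 244.6112 Wh
DOD = E_used / E_total * 100 = 244.6112 / 6047.2 * 100
DOD = 4.0450 %

4.0450 %


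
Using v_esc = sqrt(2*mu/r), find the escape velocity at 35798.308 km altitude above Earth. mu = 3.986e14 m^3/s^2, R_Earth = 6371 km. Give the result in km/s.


r = 6371.0 + 35798.308 = 42169.3080 km = 4.2169308e+07 m
v_esc = sqrt(2*mu/r) = sqrt(2*3.986e14 / 4.2169308e+07)
v_esc = 4347.9587 m/s = 4.3480 km/s

4.3480 km/s


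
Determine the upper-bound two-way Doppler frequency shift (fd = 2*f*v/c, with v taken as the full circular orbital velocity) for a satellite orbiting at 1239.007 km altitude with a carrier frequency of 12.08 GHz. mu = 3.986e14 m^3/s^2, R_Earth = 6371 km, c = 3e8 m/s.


r = 7.610007e+06 m
v = sqrt(mu/r) = 7237.2924 m/s (worst-case radial velocity)
f = 12.08 GHz = 1.208e+10 Hz
fd = 2*f*v/c = 2*1.208e+10*7237.2924/3.0e+08
fd = 582843.2810 Hz

582843.2810 Hz


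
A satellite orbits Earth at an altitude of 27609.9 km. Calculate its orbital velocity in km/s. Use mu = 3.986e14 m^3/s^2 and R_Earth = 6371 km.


r = R_E + alt = 6371.0 + 27609.9 = 33980.9000 km = 3.39809e+07 m
v = sqrt(mu/r) = sqrt(3.986e14 / 3.39809e+07) = 3424.9261 m/s = 3.4249 km/s

3.4249 km/s


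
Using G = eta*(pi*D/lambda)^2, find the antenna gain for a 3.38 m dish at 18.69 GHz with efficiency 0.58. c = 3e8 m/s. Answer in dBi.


lambda = c/f = 3e8 / 1.869e+10 = 0.01605136 m
G = eta*(pi*D/lambda)^2 = 0.58*(pi*3.38/0.01605136)^2
G = 253826.6587 (linear)
G = 10*log10(253826.6587) = 54.0454 dBi

54.0454 dBi


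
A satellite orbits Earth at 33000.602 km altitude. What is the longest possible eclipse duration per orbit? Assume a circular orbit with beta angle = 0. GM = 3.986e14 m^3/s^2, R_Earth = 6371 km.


r = 39371.6020 km
T = 1295.7899 min
Eclipse fraction = arcsin(R_E/r)/pi = arcsin(6371.0000/39371.6020)/pi
= arcsin(0.1618171)/pi = 0.05173547
Eclipse duration = 0.05173547 * 1295.7899 = 67.0383 min

67.0383 minutes


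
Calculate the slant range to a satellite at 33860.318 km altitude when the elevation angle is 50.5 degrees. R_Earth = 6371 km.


h = 33860.318 km, el = 50.5 deg
d = -R_E*sin(el) + sqrt((R_E*sin(el))^2 + 2*R_E*h + h^2)
d = -6371.0000*sin(0.8813913) + sqrt((6371.0000*0.7716246)^2 + 2*6371.0000*33860.318 + 33860.318^2)
d = 35110.6779 km

35110.6779 km


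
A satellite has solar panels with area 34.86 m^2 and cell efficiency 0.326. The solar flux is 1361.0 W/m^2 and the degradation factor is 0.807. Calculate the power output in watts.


P = area * eta * S * degradation
P = 34.86 * 0.326 * 1361.0 * 0.807
P = 12481.7834 W

12481.7834 W


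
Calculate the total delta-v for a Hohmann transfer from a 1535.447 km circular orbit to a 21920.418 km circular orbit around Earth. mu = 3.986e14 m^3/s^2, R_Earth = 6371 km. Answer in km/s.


r1 = 7906.4470 km = 7.906447e+06 m
r2 = 28291.4180 km = 2.8291418e+07 m
dv1 = sqrt(mu/r1)*(sqrt(2*r2/(r1+r2)) - 1) = 1776.9373 m/s
dv2 = sqrt(mu/r2)*(1 - sqrt(2*r1/(r1+r2))) = 1272.6636 m/s
total dv = |dv1| + |dv2| = 1776.9373 + 1272.6636 = 3049.6009 m/s = 3.0496 km/s

3.0496 km/s


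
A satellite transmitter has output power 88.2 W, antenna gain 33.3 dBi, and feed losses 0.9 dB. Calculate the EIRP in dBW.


Pt = 88.2 W = 19.4547 dBW
EIRP = Pt_dBW + Gt - losses = 19.4547 + 33.3 - 0.9 = 51.8547 dBW

51.8547 dBW


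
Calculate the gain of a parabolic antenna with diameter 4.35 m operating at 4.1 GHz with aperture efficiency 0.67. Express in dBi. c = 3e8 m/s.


lambda = c/f = 3e8 / 4.1e+09 = 0.07317073 m
G = eta*(pi*D/lambda)^2 = 0.67*(pi*4.35/0.07317073)^2
G = 23371.0522 (linear)
G = 10*log10(23371.0522) = 43.6868 dBi

43.6868 dBi


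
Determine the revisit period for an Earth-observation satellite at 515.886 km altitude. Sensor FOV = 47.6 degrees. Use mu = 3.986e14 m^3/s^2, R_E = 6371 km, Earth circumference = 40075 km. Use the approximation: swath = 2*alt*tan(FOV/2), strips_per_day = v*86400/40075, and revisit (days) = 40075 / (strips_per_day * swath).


swath = 2*515.886*tan(0.4153884) = 455.0657 km
v = sqrt(mu/r) = 7607.7669 m/s = 7.6078 km/s
strips/day = v*86400/40075 = 7.6078*86400/40075 = 16.4020
coverage/day = strips * swath = 16.4020 * 455.0657 = 7463.9976 km
revisit = 40075 / 7463.9976 = 5.3691 days

5.3691 days


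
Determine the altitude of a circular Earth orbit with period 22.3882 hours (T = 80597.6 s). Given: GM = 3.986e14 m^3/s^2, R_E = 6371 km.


T = 80597.6 s
r = (mu*T^2/(4*pi^2))^(1/3) = (3.986e14 * 80597.6^2 / (4*pi^2))^(1/3)
r = 4.0328053e+07 m = 40328.0534 km
alt = r - R_E = 40328.0534 - 6371 = 33957.0534 km

33957.0534 km


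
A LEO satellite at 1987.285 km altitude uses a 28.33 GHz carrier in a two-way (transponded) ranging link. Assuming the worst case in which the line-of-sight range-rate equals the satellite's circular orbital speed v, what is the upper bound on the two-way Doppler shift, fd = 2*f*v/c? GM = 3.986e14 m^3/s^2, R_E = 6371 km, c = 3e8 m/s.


r = 8.358285e+06 m
v = sqrt(mu/r) = 6905.7374 m/s (worst-case radial velocity)
f = 28.33 GHz = 2.833e+10 Hz
fd = 2*f*v/c = 2*2.833e+10*6905.7374/3.0e+08
fd = 1.3042636e+06 Hz

1.3043e+06 Hz


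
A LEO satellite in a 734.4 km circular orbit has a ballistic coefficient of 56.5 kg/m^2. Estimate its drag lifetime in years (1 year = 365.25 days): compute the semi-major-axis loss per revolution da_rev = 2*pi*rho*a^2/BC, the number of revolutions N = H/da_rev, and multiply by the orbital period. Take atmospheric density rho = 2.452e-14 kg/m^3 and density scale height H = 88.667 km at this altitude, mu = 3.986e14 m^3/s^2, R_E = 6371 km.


a = R_E + alt = 7105.4000 km = 7.1054e+06 m
da_rev = 2*pi*rho*a^2/BC = 2*pi*2.452e-14*(7.1054e+06)^2/56.5 = 0.137666715 m per revolution
N = H/da_rev = 88667.0000 m / 0.137666715 m = 644069.9914 revolutions
P = 2*pi*sqrt(a^3/mu) = 5960.6555 s
lifetime = N*P = 644069.9914 * 5960.6555 = 3.8390793e+09 s = 44433.7883 days
years = 44433.7883 / 365.25 = 121.6531 years

121.6531 years


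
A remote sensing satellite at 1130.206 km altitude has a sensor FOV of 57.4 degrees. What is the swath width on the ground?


FOV = 57.4 deg = 1.0018 rad
swath = 2 * alt * tan(FOV/2) = 2 * 1130.206 * tan(0.5009095)
swath = 2 * 1130.206 * 0.547484
swath = 1237.5394 km

1237.5394 km


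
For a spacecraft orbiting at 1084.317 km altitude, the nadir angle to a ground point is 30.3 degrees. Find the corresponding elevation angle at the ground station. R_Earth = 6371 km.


r = R_E + alt = 7455.3170 km
Law of sines in the satellite / Earth-center / ground-point triangle:
  sin(nadir)/R_E = sin(90 + el)/r  =>  cos(el) = (r/R_E)*sin(nadir)
cos(el) = (7455.3170 / 6371.0000) * sin(30.3 deg) = 0.5903961
el = arccos(0.5903961) = 53.8149 deg
(Earth-central angle = 90 - nadir - el = 5.8851 deg)

53.8149 degrees


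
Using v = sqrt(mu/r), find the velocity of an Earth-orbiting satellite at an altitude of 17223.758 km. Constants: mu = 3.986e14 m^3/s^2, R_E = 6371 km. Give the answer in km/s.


r = R_E + alt = 6371.0 + 17223.758 = 23594.7580 km = 2.3594758e+07 m
v = sqrt(mu/r) = sqrt(3.986e14 / 2.3594758e+07) = 4110.1804 m/s = 4.1102 km/s

4.1102 km/s


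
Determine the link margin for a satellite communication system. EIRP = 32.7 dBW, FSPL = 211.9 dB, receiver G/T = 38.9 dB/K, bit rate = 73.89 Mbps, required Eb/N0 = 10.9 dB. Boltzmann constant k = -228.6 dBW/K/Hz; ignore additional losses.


C/N0 = EIRP - FSPL + G/T - k = 32.7 - 211.9 + 38.9 - (-228.6)
C/N0 = 88.3000 dB-Hz
R_b = 73.89 Mbps = 7.389e+07 bps -> 10*log10(R_b) = 78.6859 dB-Hz
Eb/N0 = C/N0 - 10*log10(R_b) = 88.3000 - 78.6859 = 9.6141 dB
Margin = Eb/N0 - Eb/N0_req = 9.6141 - 10.9 = -1.2859 dB (negative margin: link does not close)

-1.2859 dB


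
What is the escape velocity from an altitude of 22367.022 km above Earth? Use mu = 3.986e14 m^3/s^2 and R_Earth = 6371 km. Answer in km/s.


r = 6371.0 + 22367.022 = 28738.0220 km = 2.8738022e+07 m
v_esc = sqrt(2*mu/r) = sqrt(2*3.986e14 / 2.8738022e+07)
v_esc = 5266.9016 m/s = 5.2669 km/s

5.2669 km/s


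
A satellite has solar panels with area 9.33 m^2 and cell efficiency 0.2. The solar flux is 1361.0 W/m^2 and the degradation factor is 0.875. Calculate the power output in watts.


P = area * eta * S * degradation
P = 9.33 * 0.2 * 1361.0 * 0.875
P = 2222.1728 W

2222.1728 W


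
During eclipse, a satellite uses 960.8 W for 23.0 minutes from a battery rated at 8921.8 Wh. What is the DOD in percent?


E_used = P * t / 60 = 960.8 * 23.0 / 60 = 368.3067 Wh
DOD = E_used / E_total * 100 = 368.3067 / 8921.8 * 100
DOD = 4.1282 %

4.1282 %


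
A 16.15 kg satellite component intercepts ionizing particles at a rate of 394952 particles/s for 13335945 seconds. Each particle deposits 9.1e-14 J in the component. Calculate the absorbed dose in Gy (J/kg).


Total energy deposited = rate * time * E_per
  = 394952 * 13335945 * 9.1e-14 = 0.4793023 J
Dose = E_total / mass = 0.4793023 / 16.15
Dose = 0.02967816 Gy

0.0297 Gy


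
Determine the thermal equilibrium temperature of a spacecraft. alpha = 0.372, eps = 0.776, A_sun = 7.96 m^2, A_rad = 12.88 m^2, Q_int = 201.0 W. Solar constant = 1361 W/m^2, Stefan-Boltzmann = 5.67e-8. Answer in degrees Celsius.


Numerator = alpha*S*A_sun + Q_int = 0.372*1361*7.96 + 201.0 = 4231.0843 W
Denominator = eps*sigma*A_rad = 0.776*5.67e-8*12.88 = 5.667097e-07 W/K^4
T^4 = 7.4660525e+09 K^4
T = 293.9495 K = 20.7995 C

20.7995 degrees Celsius


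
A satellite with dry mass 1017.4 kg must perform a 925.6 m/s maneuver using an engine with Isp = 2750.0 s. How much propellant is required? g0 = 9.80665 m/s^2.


ve = Isp * g0 = 2750.0 * 9.80665 = 26968.287500 m/s
mass ratio = exp(dv/ve) = exp(925.6/26968.287500) = 1.03491758
m_prop = m_dry * (mr - 1) = 1017.4 * (1.03491758 - 1)
m_prop = 35.5251 kg

35.5251 kg


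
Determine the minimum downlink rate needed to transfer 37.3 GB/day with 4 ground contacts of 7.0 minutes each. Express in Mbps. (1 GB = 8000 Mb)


total contact time = 4 * 7.0 * 60 = 1680.0000 s
data = 37.3 GB = 298400.0000 Mb
rate = 298400.0000 / 1680.0000 = 177.6190 Mbps

177.6190 Mbps


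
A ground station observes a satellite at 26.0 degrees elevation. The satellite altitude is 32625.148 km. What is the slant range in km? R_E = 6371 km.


h = 32625.148 km, el = 26.0 deg
d = -R_E*sin(el) + sqrt((R_E*sin(el))^2 + 2*R_E*h + h^2)
d = -6371.0000*sin(0.4537856) + sqrt((6371.0000*0.4383711)^2 + 2*6371.0000*32625.148 + 32625.148^2)
d = 35780.5739 km

35780.5739 km


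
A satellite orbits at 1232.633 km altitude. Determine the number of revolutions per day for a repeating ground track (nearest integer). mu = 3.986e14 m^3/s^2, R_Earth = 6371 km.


r = 7.603633e+06 m
T = 2*pi*sqrt(r^3/mu) = 6598.4654 s = 109.9744 min
revs/day = 1440 / 109.9744 = 13.0940
Rounded: 13 revolutions per day

13 revolutions per day


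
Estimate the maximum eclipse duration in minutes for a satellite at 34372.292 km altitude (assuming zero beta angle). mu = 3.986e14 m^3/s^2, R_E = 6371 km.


r = 40743.2920 km
T = 1364.0935 min
Eclipse fraction = arcsin(R_E/r)/pi = arcsin(6371.0000/40743.2920)/pi
= arcsin(0.1563693)/pi = 0.049979
Eclipse duration = 0.049979 * 1364.0935 = 68.1760 min

68.1760 minutes


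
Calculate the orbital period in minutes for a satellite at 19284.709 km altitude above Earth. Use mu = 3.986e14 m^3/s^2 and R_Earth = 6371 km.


r = 25655.7090 km = 2.5655709e+07 m
T = 2*pi*sqrt(r^3/mu) = 2*pi*sqrt(1.6886983e+22 / 3.986e14)
T = 40896.6046 s = 681.6101 min

681.6101 minutes


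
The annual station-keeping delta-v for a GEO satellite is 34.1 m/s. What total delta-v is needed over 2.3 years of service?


dV = rate * years = 34.1 * 2.3
dV = 78.4300 m/s

78.4300 m/s


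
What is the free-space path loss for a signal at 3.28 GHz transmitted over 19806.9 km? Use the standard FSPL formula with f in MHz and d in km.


f = 3.28 GHz = 3280.0000 MHz
d = 19806.9 km
FSPL = 32.44 + 20*log10(3280.0000) + 20*log10(19806.9)
FSPL = 32.44 + 70.3175 + 85.9363
FSPL = 188.6938 dB

188.6938 dB


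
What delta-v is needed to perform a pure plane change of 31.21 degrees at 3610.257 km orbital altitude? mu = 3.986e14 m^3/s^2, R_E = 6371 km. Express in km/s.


r = 9981.2570 km = 9.981257e+06 m
V = sqrt(mu/r) = 6319.4027 m/s
di = 31.21 deg = 0.5447173 rad
dV = 2*V*sin(di/2) = 2*6319.4027*sin(0.2723586)
dV = 3399.8876 m/s = 3.3999 km/s

3.3999 km/s


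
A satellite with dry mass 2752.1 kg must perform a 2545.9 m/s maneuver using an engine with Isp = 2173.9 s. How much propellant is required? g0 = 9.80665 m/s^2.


ve = Isp * g0 = 2173.9 * 9.80665 = 21318.676435 m/s
mass ratio = exp(dv/ve) = exp(2545.9/21318.676435) = 1.12684434
m_prop = m_dry * (mr - 1) = 2752.1 * (1.12684434 - 1)
m_prop = 349.0883 kg

349.0883 kg


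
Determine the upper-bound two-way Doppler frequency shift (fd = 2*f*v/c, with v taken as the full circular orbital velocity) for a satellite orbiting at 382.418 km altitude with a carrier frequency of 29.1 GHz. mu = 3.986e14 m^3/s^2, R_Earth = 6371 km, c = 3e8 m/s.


r = 6.753418e+06 m
v = sqrt(mu/r) = 7682.5754 m/s (worst-case radial velocity)
f = 29.1 GHz = 2.91e+10 Hz
fd = 2*f*v/c = 2*2.91e+10*7682.5754/3.0e+08
fd = 1.4904196e+06 Hz

1.4904e+06 Hz


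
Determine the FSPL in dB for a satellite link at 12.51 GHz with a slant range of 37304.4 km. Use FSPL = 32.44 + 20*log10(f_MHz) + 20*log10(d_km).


f = 12.51 GHz = 12510.0000 MHz
d = 37304.4 km
FSPL = 32.44 + 20*log10(12510.0000) + 20*log10(37304.4)
FSPL = 32.44 + 81.9451 + 91.4352
FSPL = 205.8203 dB

205.8203 dB


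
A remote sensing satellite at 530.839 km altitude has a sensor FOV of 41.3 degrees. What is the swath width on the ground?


FOV = 41.3 deg = 0.720821 rad
swath = 2 * alt * tan(FOV/2) = 2 * 530.839 * tan(0.3604105)
swath = 2 * 530.839 * 0.3768716
swath = 400.1163 km

400.1163 km


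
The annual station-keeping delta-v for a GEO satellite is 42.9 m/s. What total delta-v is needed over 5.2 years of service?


dV = rate * years = 42.9 * 5.2
dV = 223.0800 m/s

223.0800 m/s


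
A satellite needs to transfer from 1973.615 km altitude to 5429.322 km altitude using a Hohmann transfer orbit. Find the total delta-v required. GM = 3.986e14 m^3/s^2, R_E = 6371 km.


r1 = 8344.6150 km = 8.344615e+06 m
r2 = 11800.3220 km = 1.1800322e+07 m
dv1 = sqrt(mu/r1)*(sqrt(2*r2/(r1+r2)) - 1) = 569.3468 m/s
dv2 = sqrt(mu/r2)*(1 - sqrt(2*r1/(r1+r2))) = 521.9329 m/s
total dv = |dv1| + |dv2| = 569.3468 + 521.9329 = 1091.2797 m/s = 1.0913 km/s

1.0913 km/s


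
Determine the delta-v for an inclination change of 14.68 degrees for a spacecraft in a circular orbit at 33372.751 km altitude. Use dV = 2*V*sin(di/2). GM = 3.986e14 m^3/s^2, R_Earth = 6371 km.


r = 39743.7510 km = 3.9743751e+07 m
V = sqrt(mu/r) = 3166.8991 m/s
di = 14.68 deg = 0.2562143 rad
dV = 2*V*sin(di/2) = 2*3166.8991*sin(0.1281072)
dV = 809.1874 m/s = 0.8091874 km/s

0.8092 km/s


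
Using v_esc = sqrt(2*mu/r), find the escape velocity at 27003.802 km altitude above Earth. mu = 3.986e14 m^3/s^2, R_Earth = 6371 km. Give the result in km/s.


r = 6371.0 + 27003.802 = 33374.8020 km = 3.3374802e+07 m
v_esc = sqrt(2*mu/r) = sqrt(2*3.986e14 / 3.3374802e+07)
v_esc = 4887.3596 m/s = 4.8874 km/s

4.8874 km/s


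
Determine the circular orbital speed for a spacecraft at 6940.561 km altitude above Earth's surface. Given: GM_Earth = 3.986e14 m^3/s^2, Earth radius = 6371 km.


r = R_E + alt = 6371.0 + 6940.561 = 13311.5610 km = 1.3311561e+07 m
v = sqrt(mu/r) = sqrt(3.986e14 / 1.3311561e+07) = 5472.1016 m/s = 5.4721 km/s

5.4721 km/s


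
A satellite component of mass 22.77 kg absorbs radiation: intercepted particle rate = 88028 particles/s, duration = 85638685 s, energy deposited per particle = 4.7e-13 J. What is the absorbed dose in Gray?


Total energy deposited = rate * time * E_per
  = 88028 * 85638685 * 4.7e-13 = 3.5431 J
Dose = E_total / mass = 3.5431 / 22.77
Dose = 0.1556058 Gy

0.1556 Gy


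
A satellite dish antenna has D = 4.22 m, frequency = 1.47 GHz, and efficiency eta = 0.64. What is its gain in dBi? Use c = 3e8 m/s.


lambda = c/f = 3e8 / 1.47e+09 = 0.2040816 m
G = eta*(pi*D/lambda)^2 = 0.64*(pi*4.22/0.2040816)^2
G = 2700.8271 (linear)
G = 10*log10(2700.8271) = 34.3150 dBi

34.3150 dBi


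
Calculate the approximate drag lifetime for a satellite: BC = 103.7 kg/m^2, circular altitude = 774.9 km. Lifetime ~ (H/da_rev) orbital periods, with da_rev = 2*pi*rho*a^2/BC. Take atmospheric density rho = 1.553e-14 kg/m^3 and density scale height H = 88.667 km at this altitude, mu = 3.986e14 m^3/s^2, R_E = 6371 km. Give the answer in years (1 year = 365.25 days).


a = R_E + alt = 7145.9000 km = 7.1459e+06 m
da_rev = 2*pi*rho*a^2/BC = 2*pi*1.553e-14*(7.1459e+06)^2/103.7 = 0.0480492304 m per revolution
N = H/da_rev = 88667.0000 m / 0.0480492304 m = 1.8453365e+06 revolutions
P = 2*pi*sqrt(a^3/mu) = 6011.6906 s
lifetime = N*P = 1.8453365e+06 * 6011.6906 = 1.1093592e+10 s = 128398.0590 days
years = 128398.0590 / 365.25 = 351.5347 years

351.5347 years


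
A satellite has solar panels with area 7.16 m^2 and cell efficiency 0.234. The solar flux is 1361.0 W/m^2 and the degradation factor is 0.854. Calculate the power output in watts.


P = area * eta * S * degradation
P = 7.16 * 0.234 * 1361.0 * 0.854
P = 1947.3539 W

1947.3539 W


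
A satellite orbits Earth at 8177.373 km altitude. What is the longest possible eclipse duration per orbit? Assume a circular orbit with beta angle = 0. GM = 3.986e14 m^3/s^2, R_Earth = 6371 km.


r = 14548.3730 km
T = 291.0594 min
Eclipse fraction = arcsin(R_E/r)/pi = arcsin(6371.0000/14548.3730)/pi
= arcsin(0.4379184)/pi = 0.1442841
Eclipse duration = 0.1442841 * 291.0594 = 41.9952 min

41.9952 minutes


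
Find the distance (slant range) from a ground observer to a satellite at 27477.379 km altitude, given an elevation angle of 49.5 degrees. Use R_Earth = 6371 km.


h = 27477.379 km, el = 49.5 deg
d = -R_E*sin(el) + sqrt((R_E*sin(el))^2 + 2*R_E*h + h^2)
d = -6371.0000*sin(0.863938) + sqrt((6371.0000*0.760406)^2 + 2*6371.0000*27477.379 + 27477.379^2)
d = 28749.9881 km

28749.9881 km


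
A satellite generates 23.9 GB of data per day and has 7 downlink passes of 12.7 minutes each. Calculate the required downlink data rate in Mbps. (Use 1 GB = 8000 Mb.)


total contact time = 7 * 12.7 * 60 = 5334.0000 s
data = 23.9 GB = 191200.0000 Mb
rate = 191200.0000 / 5334.0000 = 35.8455 Mbps

35.8455 Mbps


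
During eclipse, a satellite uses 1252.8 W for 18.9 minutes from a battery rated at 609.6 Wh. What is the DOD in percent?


E_used = P * t / 60 = 1252.8 * 18.9 / 60 = 394.6320 Wh
DOD = E_used / E_total * 100 = 394.6320 / 609.6 * 100
DOD = 64.7362 %

64.7362 %


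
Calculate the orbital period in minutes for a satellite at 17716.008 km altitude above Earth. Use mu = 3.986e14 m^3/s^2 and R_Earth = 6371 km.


r = 24087.0080 km = 2.4087008e+07 m
T = 2*pi*sqrt(r^3/mu) = 2*pi*sqrt(1.3974896e+22 / 3.986e14)
T = 37203.6463 s = 620.0608 min

620.0608 minutes


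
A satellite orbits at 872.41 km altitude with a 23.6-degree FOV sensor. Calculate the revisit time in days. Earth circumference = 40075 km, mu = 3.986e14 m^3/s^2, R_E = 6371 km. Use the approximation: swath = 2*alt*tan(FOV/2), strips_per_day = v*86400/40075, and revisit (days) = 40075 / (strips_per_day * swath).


swath = 2*872.41*tan(0.2059489) = 364.5119 km
v = sqrt(mu/r) = 7418.1757 m/s = 7.4182 km/s
strips/day = v*86400/40075 = 7.4182*86400/40075 = 15.9933
coverage/day = strips * swath = 15.9933 * 364.5119 = 5829.7378 km
revisit = 40075 / 5829.7378 = 6.8742 days

6.8742 days


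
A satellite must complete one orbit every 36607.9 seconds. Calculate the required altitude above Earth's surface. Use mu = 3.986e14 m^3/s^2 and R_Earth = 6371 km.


T = 36607.9 s
r = (mu*T^2/(4*pi^2))^(1/3) = (3.986e14 * 36607.9^2 / (4*pi^2))^(1/3)
r = 2.3829178e+07 m = 23829.1781 km
alt = r - R_E = 23829.1781 - 6371 = 17458.1781 km

17458.1781 km


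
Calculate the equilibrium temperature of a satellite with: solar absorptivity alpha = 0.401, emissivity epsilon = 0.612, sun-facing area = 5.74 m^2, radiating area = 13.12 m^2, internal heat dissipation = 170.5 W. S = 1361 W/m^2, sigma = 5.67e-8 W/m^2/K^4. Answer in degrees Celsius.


Numerator = alpha*S*A_sun + Q_int = 0.401*1361*5.74 + 170.5 = 3303.1681 W
Denominator = eps*sigma*A_rad = 0.612*5.67e-8*13.12 = 4.5526925e-07 W/K^4
T^4 = 7.2554168e+09 K^4
T = 291.8540 K = 18.7040 C

18.7040 degrees Celsius


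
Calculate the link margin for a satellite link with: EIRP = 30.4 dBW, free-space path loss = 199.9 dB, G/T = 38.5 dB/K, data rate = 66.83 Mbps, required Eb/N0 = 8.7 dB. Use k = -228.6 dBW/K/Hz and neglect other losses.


C/N0 = EIRP - FSPL + G/T - k = 30.4 - 199.9 + 38.5 - (-228.6)
C/N0 = 97.6000 dB-Hz
R_b = 66.83 Mbps = 6.683e+07 bps -> 10*log10(R_b) = 78.2497 dB-Hz
Eb/N0 = C/N0 - 10*log10(R_b) = 97.6000 - 78.2497 = 19.3503 dB
Margin = Eb/N0 - Eb/N0_req = 19.3503 - 8.7 = 10.6503 dB (link closes)

10.6503 dB


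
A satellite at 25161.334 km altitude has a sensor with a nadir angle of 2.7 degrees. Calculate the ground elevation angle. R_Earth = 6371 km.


r = R_E + alt = 31532.3340 km
Law of sines in the satellite / Earth-center / ground-point triangle:
  sin(nadir)/R_E = sin(90 + el)/r  =>  cos(el) = (r/R_E)*sin(nadir)
cos(el) = (31532.3340 / 6371.0000) * sin(2.7 deg) = 0.2331465
el = arccos(0.2331465) = 76.5176 deg
(Earth-central angle = 90 - nadir - el = 10.7824 deg)

76.5176 degrees


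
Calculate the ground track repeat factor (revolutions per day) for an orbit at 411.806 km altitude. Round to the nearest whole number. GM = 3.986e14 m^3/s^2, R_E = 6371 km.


r = 6.782806e+06 m
T = 2*pi*sqrt(r^3/mu) = 5559.3666 s = 92.6561 min
revs/day = 1440 / 92.6561 = 15.5413
Rounded: 16 revolutions per day

16 revolutions per day


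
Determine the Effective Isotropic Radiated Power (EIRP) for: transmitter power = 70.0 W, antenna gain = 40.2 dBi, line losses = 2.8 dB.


Pt = 70.0 W = 18.4510 dBW
EIRP = Pt_dBW + Gt - losses = 18.4510 + 40.2 - 2.8 = 55.8510 dBW

55.8510 dBW


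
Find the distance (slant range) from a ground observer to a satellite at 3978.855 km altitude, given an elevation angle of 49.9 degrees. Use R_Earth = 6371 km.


h = 3978.855 km, el = 49.9 deg
d = -R_E*sin(el) + sqrt((R_E*sin(el))^2 + 2*R_E*h + h^2)
d = -6371.0000*sin(0.8709193) + sqrt((6371.0000*0.7649214)^2 + 2*6371.0000*3978.855 + 3978.855^2)
d = 4628.2145 km

4628.2145 km


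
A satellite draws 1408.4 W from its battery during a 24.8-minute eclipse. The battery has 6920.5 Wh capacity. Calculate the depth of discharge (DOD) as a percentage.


E_used = P * t / 60 = 1408.4 * 24.8 / 60 = 582.1387 Wh
DOD = E_used / E_total * 100 = 582.1387 / 6920.5 * 100
DOD = 8.4118 %

8.4118 %


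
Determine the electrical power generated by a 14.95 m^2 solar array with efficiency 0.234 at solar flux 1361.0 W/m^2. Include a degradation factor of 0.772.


P = area * eta * S * degradation
P = 14.95 * 0.234 * 1361.0 * 0.772
P = 3675.6358 W

3675.6358 W


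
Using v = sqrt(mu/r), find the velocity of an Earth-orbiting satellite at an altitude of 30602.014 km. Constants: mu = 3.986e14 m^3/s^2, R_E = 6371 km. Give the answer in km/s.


r = R_E + alt = 6371.0 + 30602.014 = 36973.0140 km = 3.6973014e+07 m
v = sqrt(mu/r) = sqrt(3.986e14 / 3.6973014e+07) = 3283.4183 m/s = 3.2834 km/s

3.2834 km/s


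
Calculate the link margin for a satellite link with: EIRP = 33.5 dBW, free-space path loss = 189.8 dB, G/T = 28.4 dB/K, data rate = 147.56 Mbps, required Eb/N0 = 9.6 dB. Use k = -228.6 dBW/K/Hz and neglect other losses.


C/N0 = EIRP - FSPL + G/T - k = 33.5 - 189.8 + 28.4 - (-228.6)
C/N0 = 100.7000 dB-Hz
R_b = 147.56 Mbps = 1.4756e+08 bps -> 10*log10(R_b) = 81.6897 dB-Hz
Eb/N0 = C/N0 - 10*log10(R_b) = 100.7000 - 81.6897 = 19.0103 dB
Margin = Eb/N0 - Eb/N0_req = 19.0103 - 9.6 = 9.4103 dB (link closes)

9.4103 dB


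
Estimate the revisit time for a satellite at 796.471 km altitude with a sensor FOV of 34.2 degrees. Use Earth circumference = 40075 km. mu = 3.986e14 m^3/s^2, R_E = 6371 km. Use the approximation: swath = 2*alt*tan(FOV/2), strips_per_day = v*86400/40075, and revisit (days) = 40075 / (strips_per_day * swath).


swath = 2*796.471*tan(0.2984513) = 490.0529 km
v = sqrt(mu/r) = 7457.3697 m/s = 7.4574 km/s
strips/day = v*86400/40075 = 7.4574*86400/40075 = 16.0778
coverage/day = strips * swath = 16.0778 * 490.0529 = 7878.9599 km
revisit = 40075 / 7878.9599 = 5.0863 days

5.0863 days


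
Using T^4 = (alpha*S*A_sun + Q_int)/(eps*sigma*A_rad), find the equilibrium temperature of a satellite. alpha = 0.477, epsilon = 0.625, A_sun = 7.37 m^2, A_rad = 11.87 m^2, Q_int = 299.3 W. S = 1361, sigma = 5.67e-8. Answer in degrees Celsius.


Numerator = alpha*S*A_sun + Q_int = 0.477*1361*7.37 + 299.3 = 5083.8819 W
Denominator = eps*sigma*A_rad = 0.625*5.67e-8*11.87 = 4.2064312e-07 W/K^4
T^4 = 1.2085974e+10 K^4
T = 331.5663 K = 58.4163 C

58.4163 degrees Celsius


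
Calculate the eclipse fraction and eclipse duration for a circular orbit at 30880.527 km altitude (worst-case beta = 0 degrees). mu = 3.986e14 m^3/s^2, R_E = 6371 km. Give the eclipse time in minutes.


r = 37251.5270 km
T = 1192.5486 min
Eclipse fraction = arcsin(R_E/r)/pi = arcsin(6371.0000/37251.5270)/pi
= arcsin(0.1710265)/pi = 0.05470839
Eclipse duration = 0.05470839 * 1192.5486 = 65.2424 min

65.2424 minutes


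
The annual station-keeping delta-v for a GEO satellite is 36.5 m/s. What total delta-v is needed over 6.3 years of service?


dV = rate * years = 36.5 * 6.3
dV = 229.9500 m/s

229.9500 m/s


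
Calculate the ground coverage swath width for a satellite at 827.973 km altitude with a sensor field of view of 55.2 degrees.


FOV = 55.2 deg = 0.9634217 rad
swath = 2 * alt * tan(FOV/2) = 2 * 827.973 * tan(0.4817109)
swath = 2 * 827.973 * 0.5227874
swath = 865.7076 km

865.7076 km


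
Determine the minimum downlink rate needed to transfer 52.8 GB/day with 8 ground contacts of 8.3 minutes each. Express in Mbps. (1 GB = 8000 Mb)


total contact time = 8 * 8.3 * 60 = 3984.0000 s
data = 52.8 GB = 422400.0000 Mb
rate = 422400.0000 / 3984.0000 = 106.0241 Mbps

106.0241 Mbps


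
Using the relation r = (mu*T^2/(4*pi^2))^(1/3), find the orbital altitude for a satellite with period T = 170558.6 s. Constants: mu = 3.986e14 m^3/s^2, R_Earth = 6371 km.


T = 170558.6 s
r = (mu*T^2/(4*pi^2))^(1/3) = (3.986e14 * 170558.6^2 / (4*pi^2))^(1/3)
r = 6.6472437e+07 m = 66472.4370 km
alt = r - R_E = 66472.4370 - 6371 = 60101.4370 km

60101.4370 km


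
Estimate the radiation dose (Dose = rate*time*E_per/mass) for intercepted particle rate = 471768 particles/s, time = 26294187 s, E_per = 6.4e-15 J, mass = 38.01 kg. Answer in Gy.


Total energy deposited = rate * time * E_per
  = 471768 * 26294187 * 6.4e-15 = 0.07939044 J
Dose = E_total / mass = 0.07939044 / 38.01
Dose = 0.002088672 Gy

0.0021 Gy


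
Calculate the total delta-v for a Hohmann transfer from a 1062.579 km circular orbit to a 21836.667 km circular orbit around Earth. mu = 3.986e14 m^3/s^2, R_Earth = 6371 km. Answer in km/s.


r1 = 7433.5790 km = 7.433579e+06 m
r2 = 28207.6670 km = 2.8207667e+07 m
dv1 = sqrt(mu/r1)*(sqrt(2*r2/(r1+r2)) - 1) = 1890.1301 m/s
dv2 = sqrt(mu/r2)*(1 - sqrt(2*r1/(r1+r2))) = 1331.2560 m/s
total dv = |dv1| + |dv2| = 1890.1301 + 1331.2560 = 3221.3861 m/s = 3.2214 km/s

3.2214 km/s


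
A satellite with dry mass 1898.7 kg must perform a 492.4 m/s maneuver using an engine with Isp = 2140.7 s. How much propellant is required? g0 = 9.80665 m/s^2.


ve = Isp * g0 = 2140.7 * 9.80665 = 20993.095655 m/s
mass ratio = exp(dv/ve) = exp(492.4/20993.095655) = 1.02373257
m_prop = m_dry * (mr - 1) = 1898.7 * (1.02373257 - 1)
m_prop = 45.0610 kg

45.0610 kg


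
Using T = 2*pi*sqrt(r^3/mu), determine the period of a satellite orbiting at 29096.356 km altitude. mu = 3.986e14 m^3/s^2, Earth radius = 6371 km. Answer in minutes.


r = 35467.3560 km = 3.5467356e+07 m
T = 2*pi*sqrt(r^3/mu) = 2*pi*sqrt(4.461557e+22 / 3.986e14)
T = 66474.4025 s = 1107.9067 min

1107.9067 minutes


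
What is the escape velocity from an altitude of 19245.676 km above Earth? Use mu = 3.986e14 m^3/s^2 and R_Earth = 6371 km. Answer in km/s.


r = 6371.0 + 19245.676 = 25616.6760 km = 2.5616676e+07 m
v_esc = sqrt(2*mu/r) = sqrt(2*3.986e14 / 2.5616676e+07)
v_esc = 5578.5619 m/s = 5.5786 km/s

5.5786 km/s


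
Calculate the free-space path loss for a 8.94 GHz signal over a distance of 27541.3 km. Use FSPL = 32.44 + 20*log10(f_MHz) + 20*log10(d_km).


f = 8.94 GHz = 8940.0000 MHz
d = 27541.3 km
FSPL = 32.44 + 20*log10(8940.0000) + 20*log10(27541.3)
FSPL = 32.44 + 79.0268 + 88.7997
FSPL = 200.2664 dB

200.2664 dB


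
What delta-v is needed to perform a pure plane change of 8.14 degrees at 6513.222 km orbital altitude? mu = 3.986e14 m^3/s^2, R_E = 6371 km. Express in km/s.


r = 12884.2220 km = 1.2884222e+07 m
V = sqrt(mu/r) = 5562.1097 m/s
di = 8.14 deg = 0.1420698 rad
dV = 2*V*sin(di/2) = 2*5562.1097*sin(0.0710349)
dV = 789.5434 m/s = 0.7895434 km/s

0.7895 km/s


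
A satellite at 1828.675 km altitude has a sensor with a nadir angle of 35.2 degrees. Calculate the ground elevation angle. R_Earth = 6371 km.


r = R_E + alt = 8199.6750 km
Law of sines in the satellite / Earth-center / ground-point triangle:
  sin(nadir)/R_E = sin(90 + el)/r  =>  cos(el) = (r/R_E)*sin(nadir)
cos(el) = (8199.6750 / 6371.0000) * sin(35.2 deg) = 0.7418863
el = arccos(0.7418863) = 42.1077 deg
(Earth-central angle = 90 - nadir - el = 12.6923 deg)

42.1077 degrees


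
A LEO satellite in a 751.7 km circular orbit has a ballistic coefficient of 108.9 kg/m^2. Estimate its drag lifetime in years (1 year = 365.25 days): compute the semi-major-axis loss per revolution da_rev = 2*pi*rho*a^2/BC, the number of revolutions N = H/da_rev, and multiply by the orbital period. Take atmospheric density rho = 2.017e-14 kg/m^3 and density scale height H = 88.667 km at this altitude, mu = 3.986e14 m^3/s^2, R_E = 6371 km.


a = R_E + alt = 7122.7000 km = 7.1227e+06 m
da_rev = 2*pi*rho*a^2/BC = 2*pi*2.017e-14*(7.1227e+06)^2/108.9 = 0.0590401147 m per revolution
N = H/da_rev = 88667.0000 m / 0.0590401147 m = 1.5018094e+06 revolutions
P = 2*pi*sqrt(a^3/mu) = 5982.4379 s
lifetime = N*P = 1.5018094e+06 * 5982.4379 = 8.9844816e+09 s = 103987.0553 days
years = 103987.0553 / 365.25 = 284.7010 years

284.7010 years


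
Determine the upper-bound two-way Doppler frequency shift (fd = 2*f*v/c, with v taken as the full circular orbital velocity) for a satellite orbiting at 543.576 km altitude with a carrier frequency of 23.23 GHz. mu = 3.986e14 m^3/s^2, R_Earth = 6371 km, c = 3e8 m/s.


r = 6.914576e+06 m
v = sqrt(mu/r) = 7592.5187 m/s (worst-case radial velocity)
f = 23.23 GHz = 2.323e+10 Hz
fd = 2*f*v/c = 2*2.323e+10*7592.5187/3.0e+08
fd = 1.1758281e+06 Hz

1.1758e+06 Hz


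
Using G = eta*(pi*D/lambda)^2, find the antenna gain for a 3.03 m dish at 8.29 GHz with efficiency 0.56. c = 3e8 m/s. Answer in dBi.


lambda = c/f = 3e8 / 8.29e+09 = 0.03618818 m
G = eta*(pi*D/lambda)^2 = 0.56*(pi*3.03/0.03618818)^2
G = 38747.1337 (linear)
G = 10*log10(38747.1337) = 45.8824 dBi

45.8824 dBi


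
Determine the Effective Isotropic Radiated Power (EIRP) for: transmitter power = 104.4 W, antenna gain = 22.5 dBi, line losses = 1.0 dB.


Pt = 104.4 W = 20.1870 dBW
EIRP = Pt_dBW + Gt - losses = 20.1870 + 22.5 - 1.0 = 41.6870 dBW

41.6870 dBW


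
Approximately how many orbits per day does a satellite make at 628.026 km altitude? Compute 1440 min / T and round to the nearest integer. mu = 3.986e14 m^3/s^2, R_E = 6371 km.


r = 6.999026e+06 m
T = 2*pi*sqrt(r^3/mu) = 5827.3034 s = 97.1217 min
revs/day = 1440 / 97.1217 = 14.8268
Rounded: 15 revolutions per day

15 revolutions per day


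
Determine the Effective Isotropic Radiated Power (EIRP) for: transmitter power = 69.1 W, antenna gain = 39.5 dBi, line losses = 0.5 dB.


Pt = 69.1 W = 18.3948 dBW
EIRP = Pt_dBW + Gt - losses = 18.3948 + 39.5 - 0.5 = 57.3948 dBW

57.3948 dBW


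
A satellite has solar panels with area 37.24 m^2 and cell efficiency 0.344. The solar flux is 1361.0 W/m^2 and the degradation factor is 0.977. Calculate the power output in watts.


P = area * eta * S * degradation
P = 37.24 * 0.344 * 1361.0 * 0.977
P = 17034.1632 W

17034.1632 W


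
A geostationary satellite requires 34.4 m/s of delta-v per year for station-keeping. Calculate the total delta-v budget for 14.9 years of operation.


dV = rate * years = 34.4 * 14.9
dV = 512.5600 m/s

512.5600 m/s


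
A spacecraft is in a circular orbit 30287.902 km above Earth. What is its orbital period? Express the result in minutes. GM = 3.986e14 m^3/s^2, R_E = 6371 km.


r = 36658.9020 km = 3.6658902e+07 m
T = 2*pi*sqrt(r^3/mu) = 2*pi*sqrt(4.9264985e+22 / 3.986e14)
T = 69852.2501 s = 1164.2042 min

1164.2042 minutes


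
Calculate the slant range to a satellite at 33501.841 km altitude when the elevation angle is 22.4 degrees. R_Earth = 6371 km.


h = 33501.841 km, el = 22.4 deg
d = -R_E*sin(el) + sqrt((R_E*sin(el))^2 + 2*R_E*h + h^2)
d = -6371.0000*sin(0.3909538) + sqrt((6371.0000*0.3810704)^2 + 2*6371.0000*33501.841 + 33501.841^2)
d = 37007.5657 km

37007.5657 km


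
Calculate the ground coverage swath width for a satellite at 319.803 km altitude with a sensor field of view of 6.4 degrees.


FOV = 6.4 deg = 0.1117011 rad
swath = 2 * alt * tan(FOV/2) = 2 * 319.803 * tan(0.05585054)
swath = 2 * 319.803 * 0.05590868
swath = 35.7595 km

35.7595 km


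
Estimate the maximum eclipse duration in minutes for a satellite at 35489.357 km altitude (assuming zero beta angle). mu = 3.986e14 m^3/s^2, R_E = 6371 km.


r = 41860.3570 km
T = 1420.5756 min
Eclipse fraction = arcsin(R_E/r)/pi = arcsin(6371.0000/41860.3570)/pi
= arcsin(0.1521965)/pi = 0.04863466
Eclipse duration = 0.04863466 * 1420.5756 = 69.0892 min

69.0892 minutes


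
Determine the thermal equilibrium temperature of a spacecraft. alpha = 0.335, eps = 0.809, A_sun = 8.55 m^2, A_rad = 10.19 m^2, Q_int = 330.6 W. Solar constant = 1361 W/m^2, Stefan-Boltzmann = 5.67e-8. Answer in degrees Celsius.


Numerator = alpha*S*A_sun + Q_int = 0.335*1361*8.55 + 330.6 = 4228.8443 W
Denominator = eps*sigma*A_rad = 0.809*5.67e-8*10.19 = 4.6741836e-07 W/K^4
T^4 = 9.0472361e+09 K^4
T = 308.4104 K = 35.2604 C

35.2604 degrees Celsius


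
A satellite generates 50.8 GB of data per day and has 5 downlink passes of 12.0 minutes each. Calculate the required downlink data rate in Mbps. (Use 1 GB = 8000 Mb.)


total contact time = 5 * 12.0 * 60 = 3600.0000 s
data = 50.8 GB = 406400.0000 Mb
rate = 406400.0000 / 3600.0000 = 112.8889 Mbps

112.8889 Mbps


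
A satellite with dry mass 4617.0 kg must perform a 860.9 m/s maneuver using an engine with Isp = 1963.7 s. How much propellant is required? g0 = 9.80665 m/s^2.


ve = Isp * g0 = 1963.7 * 9.80665 = 19257.318605 m/s
mass ratio = exp(dv/ve) = exp(860.9/19257.318605) = 1.04571941
m_prop = m_dry * (mr - 1) = 4617.0 * (1.04571941 - 1)
m_prop = 211.0865 kg

211.0865 kg


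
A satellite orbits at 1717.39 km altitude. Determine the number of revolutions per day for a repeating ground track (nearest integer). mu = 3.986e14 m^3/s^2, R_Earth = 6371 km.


r = 8.08839e+06 m
T = 2*pi*sqrt(r^3/mu) = 7239.4296 s = 120.6572 min
revs/day = 1440 / 120.6572 = 11.9346
Rounded: 12 revolutions per day

12 revolutions per day
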